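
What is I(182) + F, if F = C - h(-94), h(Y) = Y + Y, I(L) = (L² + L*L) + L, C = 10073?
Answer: 76691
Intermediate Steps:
I(L) = L + 2*L² (I(L) = (L² + L²) + L = 2*L² + L = L + 2*L²)
h(Y) = 2*Y
F = 10261 (F = 10073 - 2*(-94) = 10073 - 1*(-188) = 10073 + 188 = 10261)
I(182) + F = 182*(1 + 2*182) + 10261 = 182*(1 + 364) + 10261 = 182*365 + 10261 = 66430 + 10261 = 76691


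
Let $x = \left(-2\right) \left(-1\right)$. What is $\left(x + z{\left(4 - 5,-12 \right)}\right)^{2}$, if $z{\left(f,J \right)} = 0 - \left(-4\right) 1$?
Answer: $36$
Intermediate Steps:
$x = 2$
$z{\left(f,J \right)} = 4$ ($z{\left(f,J \right)} = 0 - -4 = 0 + 4 = 4$)
$\left(x + z{\left(4 - 5,-12 \right)}\right)^{2} = \left(2 + 4\right)^{2} = 6^{2} = 36$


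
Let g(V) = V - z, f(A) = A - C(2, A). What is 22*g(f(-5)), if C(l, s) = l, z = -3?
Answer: -88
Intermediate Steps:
f(A) = -2 + A (f(A) = A - 1*2 = A - 2 = -2 + A)
g(V) = 3 + V (g(V) = V - 1*(-3) = V + 3 = 3 + V)
22*g(f(-5)) = 22*(3 + (-2 - 5)) = 22*(3 - 7) = 22*(-4) = -88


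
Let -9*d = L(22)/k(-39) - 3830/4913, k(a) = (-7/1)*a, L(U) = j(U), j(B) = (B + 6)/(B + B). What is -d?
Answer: -1638157/18969093 ≈ -0.086359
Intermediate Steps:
j(B) = (6 + B)/(2*B) (j(B) = (6 + B)/((2*B)) = (6 + B)*(1/(2*B)) = (6 + B)/(2*B))
L(U) = (6 + U)/(2*U)
k(a) = -7*a (k(a) = (-7*1)*a = -7*a)
d = 1638157/18969093 (d = -(((½)*(6 + 22)/22)/((-7*(-39))) - 3830/4913)/9 = -(((½)*(1/22)*28)/273 - 3830*1/4913)/9 = -((7/11)*(1/273) - 3830/4913)/9 = -(1/429 - 3830/4913)/9 = -⅑*(-1638157/2107677) = 1638157/18969093 ≈ 0.086359)
-d = -1*1638157/18969093 = -1638157/18969093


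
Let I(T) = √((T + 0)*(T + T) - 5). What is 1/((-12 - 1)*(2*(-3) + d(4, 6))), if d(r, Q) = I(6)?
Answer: -6/403 - √67/403 ≈ -0.035199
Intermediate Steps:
I(T) = √(-5 + 2*T²) (I(T) = √(T*(2*T) - 5) = √(2*T² - 5) = √(-5 + 2*T²))
d(r, Q) = √67 (d(r, Q) = √(-5 + 2*6²) = √(-5 + 2*36) = √(-5 + 72) = √67)
1/((-12 - 1)*(2*(-3) + d(4, 6))) = 1/((-12 - 1)*(2*(-3) + √67)) = 1/(-13*(-6 + √67)) = 1/(78 - 13*√67)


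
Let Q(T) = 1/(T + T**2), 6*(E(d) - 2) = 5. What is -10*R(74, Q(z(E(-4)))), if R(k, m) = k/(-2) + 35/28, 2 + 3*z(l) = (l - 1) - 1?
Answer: 715/2 ≈ 357.50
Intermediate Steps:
E(d) = 17/6 (E(d) = 2 + (1/6)*5 = 2 + 5/6 = 17/6)
z(l) = -4/3 + l/3 (z(l) = -2/3 + ((l - 1) - 1)/3 = -2/3 + ((-1 + l) - 1)/3 = -2/3 + (-2 + l)/3 = -2/3 + (-2/3 + l/3) = -4/3 + l/3)
R(k, m) = 5/4 - k/2 (R(k, m) = k*(-1/2) + 35*(1/28) = -k/2 + 5/4 = 5/4 - k/2)
-10*R(74, Q(z(E(-4)))) = -10*(5/4 - 1/2*74) = -10*(5/4 - 37) = -10*(-143/4) = 715/2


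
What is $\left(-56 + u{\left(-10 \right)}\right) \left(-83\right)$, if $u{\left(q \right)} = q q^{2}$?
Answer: $87648$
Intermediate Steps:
$u{\left(q \right)} = q^{3}$
$\left(-56 + u{\left(-10 \right)}\right) \left(-83\right) = \left(-56 + \left(-10\right)^{3}\right) \left(-83\right) = \left(-56 - 1000\right) \left(-83\right) = \left(-1056\right) \left(-83\right) = 87648$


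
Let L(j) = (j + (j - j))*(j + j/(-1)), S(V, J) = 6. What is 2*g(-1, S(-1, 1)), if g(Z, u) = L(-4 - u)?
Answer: 0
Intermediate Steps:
L(j) = 0 (L(j) = (j + 0)*(j + j*(-1)) = j*(j - j) = j*0 = 0)
g(Z, u) = 0
2*g(-1, S(-1, 1)) = 2*0 = 0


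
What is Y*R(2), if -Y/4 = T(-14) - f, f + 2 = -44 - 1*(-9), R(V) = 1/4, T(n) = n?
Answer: -23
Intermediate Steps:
R(V) = ¼
f = -37 (f = -2 + (-44 - 1*(-9)) = -2 + (-44 + 9) = -2 - 35 = -37)
Y = -92 (Y = -4*(-14 - 1*(-37)) = -4*(-14 + 37) = -4*23 = -92)
Y*R(2) = -92*¼ = -23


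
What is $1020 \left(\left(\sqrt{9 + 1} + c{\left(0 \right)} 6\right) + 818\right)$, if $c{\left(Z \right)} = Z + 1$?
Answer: $840480 + 1020 \sqrt{10} \approx 8.4371 \cdot 10^{5}$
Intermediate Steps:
$c{\left(Z \right)} = 1 + Z$
$1020 \left(\left(\sqrt{9 + 1} + c{\left(0 \right)} 6\right) + 818\right) = 1020 \left(\left(\sqrt{9 + 1} + \left(1 + 0\right) 6\right) + 818\right) = 1020 \left(\left(\sqrt{10} + 1 \cdot 6\right) + 818\right) = 1020 \left(\left(\sqrt{10} + 6\right) + 818\right) = 1020 \left(\left(6 + \sqrt{10}\right) + 818\right) = 1020 \left(824 + \sqrt{10}\right) = 840480 + 1020 \sqrt{10}$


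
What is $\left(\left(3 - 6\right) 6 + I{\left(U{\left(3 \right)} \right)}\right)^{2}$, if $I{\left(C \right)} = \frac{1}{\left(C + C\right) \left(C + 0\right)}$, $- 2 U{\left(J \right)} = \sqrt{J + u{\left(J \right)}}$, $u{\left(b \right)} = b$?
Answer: $\frac{2809}{9} \approx 312.11$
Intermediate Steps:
$U{\left(J \right)} = - \frac{\sqrt{2} \sqrt{J}}{2}$ ($U{\left(J \right)} = - \frac{\sqrt{J + J}}{2} = - \frac{\sqrt{2 J}}{2} = - \frac{\sqrt{2} \sqrt{J}}{2}$)
$I{\left(C \right)} = \frac{1}{2 C^{2}}$ ($I{\left(C \right)} = \frac{1}{2 C C} = \frac{1}{2 C^{2}}$)
$\left(\left(3 - 6\right) 6 + I{\left(U{\left(3 \right)} \right)}\right)^{2} = \left(\left(3 - 6\right) 6 + \frac{1}{2 \cdot \frac{3}{2}}\right)^{2} = \left(\left(-3\right) 6 + \frac{1}{2 \cdot \frac{3}{2}}\right)^{2} = \left(-18 + \frac{1}{2} \cdot \frac{2}{3}\right)^{2} = \left(-18 + \frac{1}{3}\right)^{2} = \left(- \frac{53}{3}\right)^{2} = \frac{2809}{9}$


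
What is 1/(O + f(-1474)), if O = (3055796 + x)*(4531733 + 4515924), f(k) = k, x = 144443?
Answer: 1/28954664788549 ≈ 3.4537e-14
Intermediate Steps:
O = 28954664790023 (O = (3055796 + 144443)*(4531733 + 4515924) = 3200239*9047657 = 28954664790023)
1/(O + f(-1474)) = 1/(28954664790023 - 1474) = 1/28954664788549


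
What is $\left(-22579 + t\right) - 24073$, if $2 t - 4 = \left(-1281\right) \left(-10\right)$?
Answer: $-40245$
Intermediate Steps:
$t = 6407$ ($t = 2 + \frac{\left(-1281\right) \left(-10\right)}{2} = 2 + \frac{1}{2} \cdot 12810 = 2 + 6405 = 6407$)
$\left(-22579 + t\right) - 24073 = \left(-22579 + 6407\right) - 24073 = -16172 - 24073 = -40245$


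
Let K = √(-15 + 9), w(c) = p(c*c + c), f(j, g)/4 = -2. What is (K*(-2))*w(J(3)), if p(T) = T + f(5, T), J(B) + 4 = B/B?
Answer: 4*I*√6 ≈ 9.798*I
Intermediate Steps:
f(j, g) = -8 (f(j, g) = 4*(-2) = -8)
J(B) = -3 (J(B) = -4 + B/B = -4 + 1 = -3)
p(T) = -8 + T (p(T) = T - 8 = -8 + T)
w(c) = -8 + c + c² (w(c) = -8 + (c*c + c) = -8 + (c² + c) = -8 + (c + c²) = -8 + c + c²)
K = I*√6 (K = √(-6) = I*√6 ≈ 2.4495*I)
(K*(-2))*w(J(3)) = ((I*√6)*(-2))*(-8 - 3*(1 - 3)) = (-2*I*√6)*(-8 - 3*(-2)) = (-2*I*√6)*(-8 + 6) = -2*I*√6*(-2) = 4*I*√6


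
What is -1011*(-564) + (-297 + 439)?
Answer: 570346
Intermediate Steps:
-1011*(-564) + (-297 + 439) = 570204 + 142 = 570346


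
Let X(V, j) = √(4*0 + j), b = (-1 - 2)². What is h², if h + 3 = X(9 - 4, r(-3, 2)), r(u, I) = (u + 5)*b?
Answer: 27 - 18*√2 ≈ 1.5442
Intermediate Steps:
b = 9 (b = (-3)² = 9)
r(u, I) = 45 + 9*u (r(u, I) = (u + 5)*9 = (5 + u)*9 = 45 + 9*u)
X(V, j) = √j (X(V, j) = √(0 + j) = √j)
h = -3 + 3*√2 (h = -3 + √(45 + 9*(-3)) = -3 + √(45 - 27) = -3 + √18 = -3 + 3*√2 ≈ 1.2426)
h² = (-3 + 3*√2)²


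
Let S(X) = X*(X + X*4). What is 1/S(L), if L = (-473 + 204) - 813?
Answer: 1/5853620 ≈ 1.7083e-7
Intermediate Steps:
L = -1082 (L = -269 - 813 = -1082)
S(X) = 5*X**2 (S(X) = X*(X + 4*X) = X*(5*X) = 5*X**2)
1/S(L) = 1/(5*(-1082)**2) = 1/(5*1170724) = 1/5853620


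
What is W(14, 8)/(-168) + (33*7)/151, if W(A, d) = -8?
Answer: 5002/3171 ≈ 1.5774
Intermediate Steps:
W(14, 8)/(-168) + (33*7)/151 = -8/(-168) + (33*7)/151 = -8*(-1/168) + 231*(1/151) = 1/21 + 231/151 = 5002/3171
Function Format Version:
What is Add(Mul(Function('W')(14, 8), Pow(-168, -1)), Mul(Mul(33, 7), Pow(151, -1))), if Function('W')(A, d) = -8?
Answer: Rational(5002, 3171) ≈ 1.5774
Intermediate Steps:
Add(Mul(Function('W')(14, 8), Pow(-168, -1)), Mul(Mul(33, 7), Pow(151, -1))) = Add(Mul(-8, Pow(-168, -1)), Mul(Mul(33, 7), Pow(151, -1))) = Add(Mul(-8, Rational(-1, 168)), Mul(231, Rational(1, 151))) = Add(Rational(1, 21), Rational(231, 151)) = Rational(5002, 3171)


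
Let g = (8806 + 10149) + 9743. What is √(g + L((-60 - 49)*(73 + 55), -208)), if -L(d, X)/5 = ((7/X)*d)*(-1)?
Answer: √5246722/13 ≈ 176.20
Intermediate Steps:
g = 28698 (g = 18955 + 9743 = 28698)
L(d, X) = 35*d/X (L(d, X) = -5*(7/X)*d*(-1) = -5*7*d/X*(-1) = -(-35)*d/X = 35*d/X)
√(g + L((-60 - 49)*(73 + 55), -208)) = √(28698 + 35*((-60 - 49)*(73 + 55))/(-208)) = √(28698 + 35*(-109*128)*(-1/208)) = √(28698 + 35*(-13952)*(-1/208)) = √(28698 + 30520/13) = √(403594/13) = √5246722/13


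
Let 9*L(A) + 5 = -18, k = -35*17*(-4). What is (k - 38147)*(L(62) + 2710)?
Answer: -871534489/9 ≈ -9.6837e+7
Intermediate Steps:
k = 2380 (k = -595*(-4) = 2380)
L(A) = -23/9 (L(A) = -5/9 + (1/9)*(-18) = -5/9 - 2 = -23/9)
(k - 38147)*(L(62) + 2710) = (2380 - 38147)*(-23/9 + 2710) = -35767*24367/9 = -871534489/9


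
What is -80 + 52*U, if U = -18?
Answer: -1016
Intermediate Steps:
-80 + 52*U = -80 + 52*(-18) = -80 - 936 = -1016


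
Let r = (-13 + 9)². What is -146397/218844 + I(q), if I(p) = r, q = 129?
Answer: 1118369/72948 ≈ 15.331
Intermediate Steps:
r = 16 (r = (-4)² = 16)
I(p) = 16
-146397/218844 + I(q) = -146397/218844 + 16 = -146397*1/218844 + 16 = -48799/72948 + 16 = 1118369/72948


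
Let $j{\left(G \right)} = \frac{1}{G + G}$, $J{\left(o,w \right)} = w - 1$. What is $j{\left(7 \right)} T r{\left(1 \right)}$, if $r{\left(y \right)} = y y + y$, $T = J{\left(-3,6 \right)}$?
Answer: $\frac{5}{7} \approx 0.71429$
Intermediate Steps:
$J{\left(o,w \right)} = -1 + w$ ($J{\left(o,w \right)} = w - 1 = -1 + w$)
$T = 5$ ($T = -1 + 6 = 5$)
$j{\left(G \right)} = \frac{1}{2 G}$
$r{\left(y \right)} = y + y^{2}$ ($r{\left(y \right)} = y^{2} + y = y + y^{2}$)
$j{\left(7 \right)} T r{\left(1 \right)} = \frac{1}{2 \cdot 7} \cdot 5 \cdot 1 \left(1 + 1\right) = \frac{1}{2} \cdot \frac{1}{7} \cdot 5 \cdot 1 \cdot 2 = \frac{1}{14} \cdot 5 \cdot 2 = \frac{5}{14} \cdot 2 = \frac{5}{7}$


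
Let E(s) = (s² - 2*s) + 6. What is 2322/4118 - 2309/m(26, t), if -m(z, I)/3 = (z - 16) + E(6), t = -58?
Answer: 4893551/247080 ≈ 19.806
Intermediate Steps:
E(s) = 6 + s² - 2*s
m(z, I) = -42 - 3*z (m(z, I) = -3*((z - 16) + (6 + 6² - 2*6)) = -3*((-16 + z) + (6 + 36 - 12)) = -3*((-16 + z) + 30) = -3*(14 + z) = -42 - 3*z)
2322/4118 - 2309/m(26, t) = 2322/4118 - 2309/(-42 - 3*26) = 2322*(1/4118) - 2309/(-42 - 78) = 1161/2059 - 2309/(-120) = 1161/2059 - 2309*(-1/120) = 1161/2059 + 2309/120 = 4893551/247080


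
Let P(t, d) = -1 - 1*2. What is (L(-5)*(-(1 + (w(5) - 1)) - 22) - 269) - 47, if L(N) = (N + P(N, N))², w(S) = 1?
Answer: -1788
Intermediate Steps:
P(t, d) = -3 (P(t, d) = -1 - 2 = -3)
L(N) = (-3 + N)² (L(N) = (N - 3)² = (-3 + N)²)
(L(-5)*(-(1 + (w(5) - 1)) - 22) - 269) - 47 = ((-3 - 5)²*(-(1 + (1 - 1)) - 22) - 269) - 47 = ((-8)²*(-(1 + 0) - 22) - 269) - 47 = (64*(-1*1 - 22) - 269) - 47 = (64*(-1 - 22) - 269) - 47 = (64*(-23) - 269) - 47 = (-1472 - 269) - 47 = -1741 - 47 = -1788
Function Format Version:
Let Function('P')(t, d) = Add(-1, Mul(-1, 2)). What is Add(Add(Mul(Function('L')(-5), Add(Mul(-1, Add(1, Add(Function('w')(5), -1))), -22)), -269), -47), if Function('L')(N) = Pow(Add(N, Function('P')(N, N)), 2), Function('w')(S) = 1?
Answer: -1788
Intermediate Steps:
Function('P')(t, d) = -3 (Function('P')(t, d) = Add(-1, -2) = -3)
Function('L')(N) = Pow(Add(-3, N), 2) (Function('L')(N) = Pow(Add(N, -3), 2) = Pow(Add(-3, N), 2))
Add(Add(Mul(Function('L')(-5), Add(Mul(-1, Add(1, Add(Function('w')(5), -1))), -22)), -269), -47) = Add(Add(Mul(Pow(Add(-3, -5), 2), Add(Mul(-1, Add(1, Add(1, -1))), -22)), -269), -47) = Add(Add(Mul(Pow(-8, 2), Add(Mul(-1, Add(1, 0)), -22)), -269), -47) = Add(Add(Mul(64, Add(Mul(-1, 1), -22)), -269), -47) = Add(Add(Mul(64, Add(-1, -22)), -269), -47) = Add(Add(Mul(64, -23), -269), -47) = Add(Add(-1472, -269), -47) = Add(-1741, -47) = -1788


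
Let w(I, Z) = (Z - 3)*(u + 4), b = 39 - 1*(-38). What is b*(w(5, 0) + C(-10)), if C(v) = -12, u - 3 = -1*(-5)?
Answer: -3696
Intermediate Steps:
u = 8 (u = 3 - 1*(-5) = 3 + 5 = 8)
b = 77 (b = 39 + 38 = 77)
w(I, Z) = -36 + 12*Z (w(I, Z) = (Z - 3)*(8 + 4) = (-3 + Z)*12 = -36 + 12*Z)
b*(w(5, 0) + C(-10)) = 77*((-36 + 12*0) - 12) = 77*((-36 + 0) - 12) = 77*(-36 - 12) = 77*(-48) = -3696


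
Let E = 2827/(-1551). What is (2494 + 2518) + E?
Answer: 706435/141 ≈ 5010.2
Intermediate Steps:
E = -257/141 (E = 2827*(-1/1551) = -257/141 ≈ -1.8227)
(2494 + 2518) + E = (2494 + 2518) - 257/141 = 5012 - 257/141 = 706435/141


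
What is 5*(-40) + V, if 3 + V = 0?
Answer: -203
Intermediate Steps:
V = -3 (V = -3 + 0 = -3)
5*(-40) + V = 5*(-40) - 3 = -200 - 3 = -203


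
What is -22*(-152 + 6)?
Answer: 3212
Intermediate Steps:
-22*(-152 + 6) = -22*(-146) = 3212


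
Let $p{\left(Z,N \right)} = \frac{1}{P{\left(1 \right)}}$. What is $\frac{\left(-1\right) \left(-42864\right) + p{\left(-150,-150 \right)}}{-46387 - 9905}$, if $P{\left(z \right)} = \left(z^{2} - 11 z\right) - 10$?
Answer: $- \frac{857279}{1125840} \approx -0.76146$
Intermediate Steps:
$P{\left(z \right)} = -10 + z^{2} - 11 z$
$p{\left(Z,N \right)} = - \frac{1}{20}$ ($p{\left(Z,N \right)} = \frac{1}{-10 + 1^{2} - 11} = \frac{1}{-10 + 1 - 11} = \frac{1}{-20} = - \frac{1}{20}$)
$\frac{\left(-1\right) \left(-42864\right) + p{\left(-150,-150 \right)}}{-46387 - 9905} = \frac{\left(-1\right) \left(-42864\right) - \frac{1}{20}}{-46387 - 9905} = \frac{42864 - \frac{1}{20}}{-56292} = \frac{857279}{20} \left(- \frac{1}{56292}\right) = - \frac{857279}{1125840}$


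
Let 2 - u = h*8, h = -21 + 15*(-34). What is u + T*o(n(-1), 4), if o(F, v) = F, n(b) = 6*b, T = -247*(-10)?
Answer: -10570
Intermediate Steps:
T = 2470
h = -531 (h = -21 - 510 = -531)
u = 4250 (u = 2 - (-531)*8 = 2 - 1*(-4248) = 2 + 4248 = 4250)
u + T*o(n(-1), 4) = 4250 + 2470*(6*(-1)) = 4250 + 2470*(-6) = 4250 - 14820 = -10570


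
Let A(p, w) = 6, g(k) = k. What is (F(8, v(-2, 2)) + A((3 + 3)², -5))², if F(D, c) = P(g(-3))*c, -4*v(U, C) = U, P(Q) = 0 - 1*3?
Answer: 81/4 ≈ 20.250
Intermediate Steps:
P(Q) = -3 (P(Q) = 0 - 3 = -3)
v(U, C) = -U/4
F(D, c) = -3*c
(F(8, v(-2, 2)) + A((3 + 3)², -5))² = (-(-3)*(-2)/4 + 6)² = (-3*½ + 6)² = (-3/2 + 6)² = (9/2)² = 81/4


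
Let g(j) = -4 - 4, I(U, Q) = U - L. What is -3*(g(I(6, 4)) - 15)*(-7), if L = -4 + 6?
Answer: -483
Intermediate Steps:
L = 2
I(U, Q) = -2 + U (I(U, Q) = U - 1*2 = U - 2 = -2 + U)
g(j) = -8
-3*(g(I(6, 4)) - 15)*(-7) = -3*(-8 - 15)*(-7) = -3*(-23)*(-7) = 69*(-7) = -483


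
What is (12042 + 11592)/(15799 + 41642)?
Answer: 7878/19147 ≈ 0.41145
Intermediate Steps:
(12042 + 11592)/(15799 + 41642) = 23634/57441 = 23634*(1/57441) = 7878/19147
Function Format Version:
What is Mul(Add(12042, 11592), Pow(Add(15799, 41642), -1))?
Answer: Rational(7878, 19147) ≈ 0.41145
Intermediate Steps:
Mul(Add(12042, 11592), Pow(Add(15799, 41642), -1)) = Mul(23634, Pow(57441, -1)) = Mul(23634, Rational(1, 57441)) = Rational(7878, 19147)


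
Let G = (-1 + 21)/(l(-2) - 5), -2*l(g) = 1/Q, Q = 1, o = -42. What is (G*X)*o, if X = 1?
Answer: 1680/11 ≈ 152.73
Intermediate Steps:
l(g) = -½ (l(g) = -½/1 = -½*1 = -½)
G = -40/11 (G = (-1 + 21)/(-½ - 5) = 20/(-11/2) = 20*(-2/11) = -40/11 ≈ -3.6364)
(G*X)*o = -40/11*1*(-42) = -40/11*(-42) = 1680/11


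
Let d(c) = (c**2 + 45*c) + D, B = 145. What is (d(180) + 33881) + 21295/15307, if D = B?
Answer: 1140790777/15307 ≈ 74527.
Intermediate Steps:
D = 145
d(c) = 145 + c**2 + 45*c (d(c) = (c**2 + 45*c) + 145 = 145 + c**2 + 45*c)
(d(180) + 33881) + 21295/15307 = ((145 + 180**2 + 45*180) + 33881) + 21295/15307 = ((145 + 32400 + 8100) + 33881) + 21295*(1/15307) = (40645 + 33881) + 21295/15307 = 74526 + 21295/15307 = 1140790777/15307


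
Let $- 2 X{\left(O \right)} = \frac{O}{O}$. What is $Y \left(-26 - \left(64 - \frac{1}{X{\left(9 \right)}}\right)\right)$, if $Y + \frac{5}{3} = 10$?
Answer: $- \frac{2300}{3} \approx -766.67$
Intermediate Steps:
$Y = \frac{25}{3}$ ($Y = - \frac{5}{3} + 10 = \frac{25}{3} \approx 8.3333$)
$X{\left(O \right)} = - \frac{1}{2}$ ($X{\left(O \right)} = - \frac{O \frac{1}{O}}{2} = \left(- \frac{1}{2}\right) 1 = - \frac{1}{2}$)
$Y \left(-26 - \left(64 - \frac{1}{X{\left(9 \right)}}\right)\right) = \frac{25 \left(-26 - \left(64 - \frac{1}{- \frac{1}{2}}\right)\right)}{3} = \frac{25 \left(-26 - 66\right)}{3} = \frac{25}{3} \left(-92\right) = - \frac{2300}{3}$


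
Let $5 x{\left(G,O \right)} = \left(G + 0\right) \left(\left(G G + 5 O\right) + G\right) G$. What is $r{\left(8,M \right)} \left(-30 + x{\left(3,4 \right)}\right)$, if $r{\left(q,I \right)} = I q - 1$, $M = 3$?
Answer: $\frac{3174}{5} \approx 634.8$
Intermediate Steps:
$r{\left(q,I \right)} = -1 + I q$
$x{\left(G,O \right)} = \frac{G^{2} \left(G + G^{2} + 5 O\right)}{5}$ ($x{\left(G,O \right)} = \frac{\left(G + 0\right) \left(\left(G G + 5 O\right) + G\right) G}{5} = \frac{G \left(\left(G^{2} + 5 O\right) + G\right) G}{5} = \frac{G \left(G + G^{2} + 5 O\right) G}{5} = \frac{G^{2} \left(G + G^{2} + 5 O\right)}{5}$)
$r{\left(8,M \right)} \left(-30 + x{\left(3,4 \right)}\right) = \left(-1 + 3 \cdot 8\right) \left(-30 + \frac{3^{2} \left(3 + 3^{2} + 5 \cdot 4\right)}{5}\right) = \left(-1 + 24\right) \left(-30 + \frac{1}{5} \cdot 9 \left(3 + 9 + 20\right)\right) = 23 \left(-30 + \frac{1}{5} \cdot 9 \cdot 32\right) = 23 \left(-30 + \frac{288}{5}\right) = 23 \cdot \frac{138}{5} = \frac{3174}{5}$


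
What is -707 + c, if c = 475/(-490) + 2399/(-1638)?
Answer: -4067185/5733 ≈ -709.43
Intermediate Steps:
c = -13954/5733 (c = 475*(-1/490) + 2399*(-1/1638) = -95/98 - 2399/1638 = -13954/5733 ≈ -2.4340)
-707 + c = -707 - 13954/5733 = -4067185/5733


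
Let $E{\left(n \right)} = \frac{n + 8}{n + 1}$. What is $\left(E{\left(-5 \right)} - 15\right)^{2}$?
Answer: $\frac{3969}{16} \approx 248.06$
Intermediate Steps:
$E{\left(n \right)} = \frac{8 + n}{1 + n}$
$\left(E{\left(-5 \right)} - 15\right)^{2} = \left(\frac{8 - 5}{1 - 5} - 15\right)^{2} = \left(\frac{1}{-4} \cdot 3 - 15\right)^{2} = \left(\left(- \frac{1}{4}\right) 3 - 15\right)^{2} = \left(- \frac{3}{4} - 15\right)^{2} = \left(- \frac{63}{4}\right)^{2} = \frac{3969}{16}$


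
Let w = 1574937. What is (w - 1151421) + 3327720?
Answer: 3751236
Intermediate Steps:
(w - 1151421) + 3327720 = (1574937 - 1151421) + 3327720 = 423516 + 3327720 = 3751236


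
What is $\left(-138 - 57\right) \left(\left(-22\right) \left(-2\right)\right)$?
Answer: $-8580$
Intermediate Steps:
$\left(-138 - 57\right) \left(\left(-22\right) \left(-2\right)\right) = \left(-195\right) 44 = -8580$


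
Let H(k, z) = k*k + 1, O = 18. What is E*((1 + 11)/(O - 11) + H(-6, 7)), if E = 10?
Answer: 2710/7 ≈ 387.14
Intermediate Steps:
H(k, z) = 1 + k² (H(k, z) = k² + 1 = 1 + k²)
E*((1 + 11)/(O - 11) + H(-6, 7)) = 10*((1 + 11)/(18 - 11) + (1 + (-6)²)) = 10*(12/7 + (1 + 36)) = 10*(12*(⅐) + 37) = 10*(12/7 + 37) = 10*(271/7) = 2710/7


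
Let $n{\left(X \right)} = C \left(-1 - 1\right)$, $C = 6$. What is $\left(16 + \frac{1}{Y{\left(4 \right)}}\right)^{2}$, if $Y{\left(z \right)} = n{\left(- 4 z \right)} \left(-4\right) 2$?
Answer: $\frac{2362369}{9216} \approx 256.33$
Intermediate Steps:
$n{\left(X \right)} = -12$ ($n{\left(X \right)} = 6 \left(-1 - 1\right) = 6 \left(-2\right) = -12$)
$Y{\left(z \right)} = 96$ ($Y{\left(z \right)} = \left(-12\right) \left(-4\right) 2 = 48 \cdot 2 = 96$)
$\left(16 + \frac{1}{Y{\left(4 \right)}}\right)^{2} = \left(16 + \frac{1}{96}\right)^{2} = \left(\frac{1537}{96}\right)^{2} = \frac{2362369}{9216}$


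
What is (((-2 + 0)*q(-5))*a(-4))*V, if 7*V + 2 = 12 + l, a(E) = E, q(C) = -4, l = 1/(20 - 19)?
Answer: -352/7 ≈ -50.286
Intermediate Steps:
l = 1 (l = 1/1 = 1)
V = 11/7 (V = -2/7 + (12 + 1)/7 = -2/7 + (⅐)*13 = -2/7 + 13/7 = 11/7 ≈ 1.5714)
(((-2 + 0)*q(-5))*a(-4))*V = (((-2 + 0)*(-4))*(-4))*(11/7) = (-2*(-4)*(-4))*(11/7) = (8*(-4))*(11/7) = -32*11/7 = -352/7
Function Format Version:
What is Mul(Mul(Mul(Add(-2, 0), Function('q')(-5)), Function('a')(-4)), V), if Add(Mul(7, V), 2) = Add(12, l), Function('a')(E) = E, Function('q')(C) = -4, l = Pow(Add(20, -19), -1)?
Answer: Rational(-352, 7) ≈ -50.286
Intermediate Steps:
l = 1 (l = Pow(1, -1) = 1)
V = Rational(11, 7) (V = Add(Rational(-2, 7), Mul(Rational(1, 7), Add(12, 1))) = Add(Rational(-2, 7), Mul(Rational(1, 7), 13)) = Add(Rational(-2, 7), Rational(13, 7)) = Rational(11, 7) ≈ 1.5714)
Mul(Mul(Mul(Add(-2, 0), Function('q')(-5)), Function('a')(-4)), V) = Mul(Mul(Mul(Add(-2, 0), -4), -4), Rational(11, 7)) = Mul(Mul(Mul(-2, -4), -4), Rational(11, 7)) = Mul(Mul(8, -4), Rational(11, 7)) = Mul(-32, Rational(11, 7)) = Rational(-352, 7)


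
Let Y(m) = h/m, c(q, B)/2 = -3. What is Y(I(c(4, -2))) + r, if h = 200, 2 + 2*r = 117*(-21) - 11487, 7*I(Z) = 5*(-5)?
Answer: -7029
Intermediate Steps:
c(q, B) = -6 (c(q, B) = 2*(-3) = -6)
I(Z) = -25/7 (I(Z) = (5*(-5))/7 = (⅐)*(-25) = -25/7)
r = -6973 (r = -1 + (117*(-21) - 11487)/2 = -1 + (-2457 - 11487)/2 = -1 + (½)*(-13944) = -1 - 6972 = -6973)
Y(m) = 200/m
Y(I(c(4, -2))) + r = 200/(-25/7) - 6973 = 200*(-7/25) - 6973 = -56 - 6973 = -7029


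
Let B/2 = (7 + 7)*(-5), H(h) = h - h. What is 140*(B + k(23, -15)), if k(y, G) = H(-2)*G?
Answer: -19600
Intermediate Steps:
H(h) = 0
k(y, G) = 0 (k(y, G) = 0*G = 0)
B = -140 (B = 2*((7 + 7)*(-5)) = 2*(14*(-5)) = 2*(-70) = -140)
140*(B + k(23, -15)) = 140*(-140 + 0) = 140*(-140) = -19600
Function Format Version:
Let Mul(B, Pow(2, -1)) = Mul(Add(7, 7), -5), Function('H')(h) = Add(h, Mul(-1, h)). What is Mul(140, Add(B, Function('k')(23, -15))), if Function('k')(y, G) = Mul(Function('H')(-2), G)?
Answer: -19600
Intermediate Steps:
Function('H')(h) = 0
Function('k')(y, G) = 0 (Function('k')(y, G) = Mul(0, G) = 0)
B = -140 (B = Mul(2, Mul(Add(7, 7), -5)) = Mul(2, Mul(14, -5)) = Mul(2, -70) = -140)
Mul(140, Add(B, Function('k')(23, -15))) = Mul(140, Add(-140, 0)) = Mul(140, -140) = -19600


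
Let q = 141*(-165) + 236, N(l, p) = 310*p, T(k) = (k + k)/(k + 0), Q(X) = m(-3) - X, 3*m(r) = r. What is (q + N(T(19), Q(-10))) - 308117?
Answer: -328356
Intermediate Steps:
m(r) = r/3
Q(X) = -1 - X (Q(X) = (1/3)*(-3) - X = -1 - X)
T(k) = 2 (T(k) = (2*k)/k = 2)
q = -23029 (q = -23265 + 236 = -23029)
(q + N(T(19), Q(-10))) - 308117 = (-23029 + 310*(-1 - 1*(-10))) - 308117 = (-23029 + 310*(-1 + 10)) - 308117 = (-23029 + 310*9) - 308117 = (-23029 + 2790) - 308117 = -20239 - 308117 = -328356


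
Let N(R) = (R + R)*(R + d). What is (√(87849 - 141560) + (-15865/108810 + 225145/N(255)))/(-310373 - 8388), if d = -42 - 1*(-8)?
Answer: -5823047/1002378709449 - I*√53711/318761 ≈ -5.8092e-6 - 0.00072705*I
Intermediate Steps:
d = -34 (d = -42 + 8 = -34)
N(R) = 2*R*(-34 + R) (N(R) = (R + R)*(R - 34) = (2*R)*(-34 + R) = 2*R*(-34 + R))
(√(87849 - 141560) + (-15865/108810 + 225145/N(255)))/(-310373 - 8388) = (√(87849 - 141560) + (-15865/108810 + 225145/((2*255*(-34 + 255)))))/(-310373 - 8388) = (√(-53711) + (-15865*1/108810 + 225145/((2*255*221))))/(-318761) = (I*√53711 + (-3173/21762 + 225145/112710))*(-1/318761) = (I*√53711 + (-3173/21762 + 225145*(1/112710)))*(-1/318761) = (I*√53711 + (-3173/21762 + 45029/22542))*(-1/318761) = (I*√53711 + 5823047/3144609)*(-1/318761) = (5823047/3144609 + I*√53711)*(-1/318761) = -5823047/1002378709449 - I*√53711/318761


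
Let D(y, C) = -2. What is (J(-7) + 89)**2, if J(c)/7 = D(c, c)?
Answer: 5625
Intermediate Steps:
J(c) = -14 (J(c) = 7*(-2) = -14)
(J(-7) + 89)**2 = (-14 + 89)**2 = 75**2 = 5625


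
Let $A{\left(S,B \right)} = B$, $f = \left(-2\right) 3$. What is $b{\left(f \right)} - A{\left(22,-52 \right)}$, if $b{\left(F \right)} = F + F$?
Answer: $40$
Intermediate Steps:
$f = -6$
$b{\left(F \right)} = 2 F$
$b{\left(f \right)} - A{\left(22,-52 \right)} = 2 \left(-6\right) - -52 = -12 + 52 = 40$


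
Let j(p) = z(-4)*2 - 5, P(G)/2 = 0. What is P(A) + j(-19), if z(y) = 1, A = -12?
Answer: -3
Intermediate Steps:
P(G) = 0 (P(G) = 2*0 = 0)
j(p) = -3 (j(p) = 1*2 - 5 = 2 - 5 = -3)
P(A) + j(-19) = 0 - 3 = -3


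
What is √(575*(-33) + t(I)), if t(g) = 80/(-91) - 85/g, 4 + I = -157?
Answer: I*√1696415370/299 ≈ 137.75*I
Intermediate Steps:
I = -161 (I = -4 - 157 = -161)
t(g) = -80/91 - 85/g (t(g) = 80*(-1/91) - 85/g = -80/91 - 85/g)
√(575*(-33) + t(I)) = √(575*(-33) + (-80/91 - 85/(-161))) = √(-18975 + (-80/91 - 85*(-1/161))) = √(-18975 + (-80/91 + 85/161)) = √(-18975 - 105/299) = √(-5673630/299) = I*√1696415370/299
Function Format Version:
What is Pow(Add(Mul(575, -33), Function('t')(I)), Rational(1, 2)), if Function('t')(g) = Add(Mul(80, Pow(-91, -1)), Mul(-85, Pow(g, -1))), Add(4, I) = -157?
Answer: Mul(Rational(1, 299), I, Pow(1696415370, Rational(1, 2))) ≈ Mul(137.75, I)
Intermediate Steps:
I = -161 (I = Add(-4, -157) = -161)
Function('t')(g) = Add(Rational(-80, 91), Mul(-85, Pow(g, -1))) (Function('t')(g) = Add(Mul(80, Rational(-1, 91)), Mul(-85, Pow(g, -1))) = Add(Rational(-80, 91), Mul(-85, Pow(g, -1))))
Pow(Add(Mul(575, -33), Function('t')(I)), Rational(1, 2)) = Pow(Add(Mul(575, -33), Add(Rational(-80, 91), Mul(-85, Pow(-161, -1)))), Rational(1, 2)) = Pow(Add(-18975, Add(Rational(-80, 91), Mul(-85, Rational(-1, 161)))), Rational(1, 2)) = Pow(Add(-18975, Add(Rational(-80, 91), Rational(85, 161))), Rational(1, 2)) = Pow(Add(-18975, Rational(-105, 299)), Rational(1, 2)) = Pow(Rational(-5673630, 299), Rational(1, 2)) = Mul(Rational(1, 299), I, Pow(1696415370, Rational(1, 2)))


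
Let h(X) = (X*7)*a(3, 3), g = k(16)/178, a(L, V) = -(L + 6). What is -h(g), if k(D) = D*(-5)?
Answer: -2520/89 ≈ -28.315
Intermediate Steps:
a(L, V) = -6 - L (a(L, V) = -(6 + L) = -6 - L)
k(D) = -5*D
g = -40/89 (g = -5*16/178 = -80*1/178 = -40/89 ≈ -0.44944)
h(X) = -63*X (h(X) = (X*7)*(-6 - 1*3) = (7*X)*(-6 - 3) = (7*X)*(-9) = -63*X)
-h(g) = -(-63)*(-40)/89 = -1*2520/89 = -2520/89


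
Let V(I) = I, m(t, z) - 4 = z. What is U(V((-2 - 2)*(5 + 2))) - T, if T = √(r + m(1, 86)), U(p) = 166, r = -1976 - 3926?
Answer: 166 - 2*I*√1453 ≈ 166.0 - 76.236*I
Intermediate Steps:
m(t, z) = 4 + z
r = -5902
T = 2*I*√1453 (T = √(-5902 + (4 + 86)) = √(-5902 + 90) = √(-5812) = 2*I*√1453 ≈ 76.236*I)
U(V((-2 - 2)*(5 + 2))) - T = 166 - 2*I*√1453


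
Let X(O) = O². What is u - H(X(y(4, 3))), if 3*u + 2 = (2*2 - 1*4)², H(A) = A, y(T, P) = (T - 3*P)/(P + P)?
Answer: -49/36 ≈ -1.3611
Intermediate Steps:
y(T, P) = (T - 3*P)/(2*P) (y(T, P) = (T - 3*P)/((2*P)) = (T - 3*P)*(1/(2*P)) = (T - 3*P)/(2*P))
u = -⅔ (u = -⅔ + (2*2 - 1*4)²/3 = -⅔ + (4 - 4)²/3 = -⅔ + (⅓)*0² = -⅔ + (⅓)*0 = -⅔ + 0 = -⅔ ≈ -0.66667)
u - H(X(y(4, 3))) = -⅔ - ((½)*(4 - 3*3)/3)² = -⅔ - ((½)*(⅓)*(4 - 9))² = -⅔ - ((½)*(⅓)*(-5))² = -⅔ - (-⅚)² = -⅔ - 1*25/36 = -⅔ - 25/36 = -49/36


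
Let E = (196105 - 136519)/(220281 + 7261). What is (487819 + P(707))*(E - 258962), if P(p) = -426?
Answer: -14359736285695237/113771 ≈ -1.2622e+11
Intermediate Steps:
E = 29793/113771 (E = 59586/227542 = 59586*(1/227542) = 29793/113771 ≈ 0.26187)
(487819 + P(707))*(E - 258962) = (487819 - 426)*(29793/113771 - 258962) = 487393*(-29462335909/113771) = -14359736285695237/113771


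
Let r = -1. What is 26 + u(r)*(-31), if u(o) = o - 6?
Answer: 243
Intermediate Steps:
u(o) = -6 + o
26 + u(r)*(-31) = 26 + (-6 - 1)*(-31) = 26 - 7*(-31) = 26 + 217 = 243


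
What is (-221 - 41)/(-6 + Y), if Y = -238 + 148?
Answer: 131/48 ≈ 2.7292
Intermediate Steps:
Y = -90
(-221 - 41)/(-6 + Y) = (-221 - 41)/(-6 - 90) = -262/(-96) = -262*(-1/96) = 131/48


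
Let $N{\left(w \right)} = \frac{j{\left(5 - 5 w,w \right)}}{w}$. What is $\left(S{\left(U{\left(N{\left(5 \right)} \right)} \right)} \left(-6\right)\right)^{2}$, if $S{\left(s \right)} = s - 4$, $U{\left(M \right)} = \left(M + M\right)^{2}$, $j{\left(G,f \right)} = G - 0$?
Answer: $129600$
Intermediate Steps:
$j{\left(G,f \right)} = G$ ($j{\left(G,f \right)} = G + 0 = G$)
$N{\left(w \right)} = \frac{5 - 5 w}{w}$
$U{\left(M \right)} = 4 M^{2}$ ($U{\left(M \right)} = \left(2 M\right)^{2} = 4 M^{2}$)
$S{\left(s \right)} = -4 + s$ ($S{\left(s \right)} = s - 4 = -4 + s$)
$\left(S{\left(U{\left(N{\left(5 \right)} \right)} \right)} \left(-6\right)\right)^{2} = \left(\left(-4 + 4 \left(-5 + \frac{5}{5}\right)^{2}\right) \left(-6\right)\right)^{2} = \left(\left(-4 + 4 \left(-5 + 5 \cdot \frac{1}{5}\right)^{2}\right) \left(-6\right)\right)^{2} = \left(\left(-4 + 4 \left(-5 + 1\right)^{2}\right) \left(-6\right)\right)^{2} = \left(\left(-4 + 4 \left(-4\right)^{2}\right) \left(-6\right)\right)^{2} = \left(\left(-4 + 4 \cdot 16\right) \left(-6\right)\right)^{2} = \left(\left(-4 + 64\right) \left(-6\right)\right)^{2} = \left(60 \left(-6\right)\right)^{2} = \left(-360\right)^{2} = 129600$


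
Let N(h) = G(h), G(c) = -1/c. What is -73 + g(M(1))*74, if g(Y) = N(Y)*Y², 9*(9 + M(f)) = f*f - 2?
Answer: 5411/9 ≈ 601.22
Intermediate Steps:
N(h) = -1/h
M(f) = -83/9 + f²/9 (M(f) = -9 + (f*f - 2)/9 = -9 + (f² - 2)/9 = -9 + (-2 + f²)/9 = -9 + (-2/9 + f²/9) = -83/9 + f²/9)
g(Y) = -Y (g(Y) = (-1/Y)*Y² = -Y)
-73 + g(M(1))*74 = -73 - (-83/9 + (⅑)*1²)*74 = -73 - (-83/9 + (⅑)*1)*74 = -73 - (-83/9 + ⅑)*74 = -73 - 1*(-82/9)*74 = -73 + (82/9)*74 = -73 + 6068/9 = 5411/9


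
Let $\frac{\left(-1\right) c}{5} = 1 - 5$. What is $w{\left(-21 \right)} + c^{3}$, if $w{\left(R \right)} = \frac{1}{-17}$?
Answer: $\frac{135999}{17} \approx 7999.9$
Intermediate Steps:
$w{\left(R \right)} = - \frac{1}{17}$
$c = 20$ ($c = - 5 \left(1 - 5\right) = \left(-5\right) \left(-4\right) = 20$)
$w{\left(-21 \right)} + c^{3} = - \frac{1}{17} + 20^{3} = - \frac{1}{17} + 8000 = \frac{135999}{17}$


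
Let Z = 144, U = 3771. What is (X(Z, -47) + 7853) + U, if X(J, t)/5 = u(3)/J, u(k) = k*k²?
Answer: 185999/16 ≈ 11625.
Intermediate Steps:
u(k) = k³
X(J, t) = 135/J (X(J, t) = 5*(3³/J) = 5*(27/J) = 135/J)
(X(Z, -47) + 7853) + U = (135/144 + 7853) + 3771 = (135*(1/144) + 7853) + 3771 = (15/16 + 7853) + 3771 = 125663/16 + 3771 = 185999/16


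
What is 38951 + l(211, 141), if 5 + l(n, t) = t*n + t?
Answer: 68838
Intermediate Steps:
l(n, t) = -5 + t + n*t (l(n, t) = -5 + (t*n + t) = -5 + (n*t + t) = -5 + (t + n*t) = -5 + t + n*t)
38951 + l(211, 141) = 38951 + (-5 + 141 + 211*141) = 38951 + (-5 + 141 + 29751) = 38951 + 29887 = 68838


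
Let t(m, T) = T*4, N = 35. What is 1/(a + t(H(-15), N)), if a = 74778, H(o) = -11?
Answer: 1/74918 ≈ 1.3348e-5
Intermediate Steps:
t(m, T) = 4*T
1/(a + t(H(-15), N)) = 1/(74778 + 4*35) = 1/(74778 + 140) = 1/74918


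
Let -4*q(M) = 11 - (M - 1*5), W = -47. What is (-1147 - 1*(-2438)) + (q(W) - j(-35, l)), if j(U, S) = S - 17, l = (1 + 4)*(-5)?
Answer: 5269/4 ≈ 1317.3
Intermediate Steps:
q(M) = -4 + M/4 (q(M) = -(11 - (M - 1*5))/4 = -(11 - (M - 5))/4 = -(11 - (-5 + M))/4 = -(11 + (5 - M))/4 = -(16 - M)/4 = -4 + M/4)
l = -25 (l = 5*(-5) = -25)
j(U, S) = -17 + S
(-1147 - 1*(-2438)) + (q(W) - j(-35, l)) = (-1147 - 1*(-2438)) + ((-4 + (¼)*(-47)) - (-17 - 25)) = (-1147 + 2438) + ((-4 - 47/4) - 1*(-42)) = 1291 + (-63/4 + 42) = 1291 + 105/4 = 5269/4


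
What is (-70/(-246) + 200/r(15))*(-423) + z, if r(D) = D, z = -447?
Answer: -254502/41 ≈ -6207.4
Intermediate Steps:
(-70/(-246) + 200/r(15))*(-423) + z = (-70/(-246) + 200/15)*(-423) - 447 = (-70*(-1/246) + 200*(1/15))*(-423) - 447 = (35/123 + 40/3)*(-423) - 447 = (1675/123)*(-423) - 447 = -236175/41 - 447 = -254502/41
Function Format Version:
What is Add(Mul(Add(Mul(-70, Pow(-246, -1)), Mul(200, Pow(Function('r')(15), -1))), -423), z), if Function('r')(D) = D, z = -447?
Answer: Rational(-254502, 41) ≈ -6207.4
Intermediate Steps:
Add(Mul(Add(Mul(-70, Pow(-246, -1)), Mul(200, Pow(Function('r')(15), -1))), -423), z) = Add(Mul(Add(Mul(-70, Pow(-246, -1)), Mul(200, Pow(15, -1))), -423), -447) = Add(Mul(Add(Mul(-70, Rational(-1, 246)), Mul(200, Rational(1, 15))), -423), -447) = Add(Mul(Add(Rational(35, 123), Rational(40, 3)), -423), -447) = Add(Mul(Rational(1675, 123), -423), -447) = Add(Rational(-236175, 41), -447) = Rational(-254502, 41)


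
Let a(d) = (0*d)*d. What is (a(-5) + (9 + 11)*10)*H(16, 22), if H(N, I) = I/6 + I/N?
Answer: 3025/3 ≈ 1008.3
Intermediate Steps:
H(N, I) = I/6 + I/N (H(N, I) = I*(⅙) + I/N = I/6 + I/N)
a(d) = 0 (a(d) = 0*d = 0)
(a(-5) + (9 + 11)*10)*H(16, 22) = (0 + (9 + 11)*10)*((⅙)*22 + 22/16) = (0 + 20*10)*(11/3 + 22*(1/16)) = (0 + 200)*(11/3 + 11/8) = 200*(121/24) = 3025/3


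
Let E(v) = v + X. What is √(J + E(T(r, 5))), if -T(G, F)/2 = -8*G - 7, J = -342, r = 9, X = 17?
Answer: I*√167 ≈ 12.923*I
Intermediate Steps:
T(G, F) = 14 + 16*G (T(G, F) = -2*(-8*G - 7) = -2*(-7 - 8*G) = 14 + 16*G)
E(v) = 17 + v (E(v) = v + 17 = 17 + v)
√(J + E(T(r, 5))) = √(-342 + (17 + (14 + 16*9))) = √(-342 + (17 + (14 + 144))) = √(-342 + (17 + 158)) = √(-342 + 175) = √(-167) = I*√167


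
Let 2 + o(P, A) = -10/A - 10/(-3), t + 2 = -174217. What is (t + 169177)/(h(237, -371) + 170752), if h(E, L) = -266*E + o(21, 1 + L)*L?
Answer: -559662/11899789 ≈ -0.047031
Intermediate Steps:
t = -174219 (t = -2 - 174217 = -174219)
o(P, A) = 4/3 - 10/A (o(P, A) = -2 + (-10/A - 10/(-3)) = -2 + (-10/A - 10*(-1/3)) = -2 + (-10/A + 10/3) = -2 + (10/3 - 10/A) = 4/3 - 10/A)
h(E, L) = -266*E + L*(4/3 - 10/(1 + L)) (h(E, L) = -266*E + (4/3 - 10/(1 + L))*L = -266*E + L*(4/3 - 10/(1 + L)))
(t + 169177)/(h(237, -371) + 170752) = (-174219 + 169177)/(2*(-371*(-13 + 2*(-371)) - 399*237*(1 - 371))/(3*(1 - 371)) + 170752) = -5042/((2/3)*(-371*(-13 - 742) - 399*237*(-370))/(-370) + 170752) = -5042/((2/3)*(-1/370)*(-371*(-755) + 34988310) + 170752) = -5042/((2/3)*(-1/370)*(280105 + 34988310) + 170752) = -5042/((2/3)*(-1/370)*35268415 + 170752) = -5042/(-7053683/111 + 170752) = -5042/11899789/111 = -5042*111/11899789 = -559662/11899789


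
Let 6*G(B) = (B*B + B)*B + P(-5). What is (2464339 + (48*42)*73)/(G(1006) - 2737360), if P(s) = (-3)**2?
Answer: 15669042/1002696101 ≈ 0.015627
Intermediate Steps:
P(s) = 9
G(B) = 3/2 + B*(B + B**2)/6 (G(B) = ((B*B + B)*B + 9)/6 = ((B**2 + B)*B + 9)/6 = ((B + B**2)*B + 9)/6 = (B*(B + B**2) + 9)/6 = (9 + B*(B + B**2))/6 = 3/2 + B*(B + B**2)/6)
(2464339 + (48*42)*73)/(G(1006) - 2737360) = (2464339 + (48*42)*73)/((3/2 + (1/6)*1006**2 + (1/6)*1006**3) - 2737360) = (2464339 + 2016*73)/((3/2 + (1/6)*1012036 + (1/6)*1018108216) - 2737360) = (2464339 + 147168)/((3/2 + 506018/3 + 509054108/3) - 2737360) = 2611507/(1019120261/6 - 2737360) = 2611507/(1002696101/6) = 2611507*(6/1002696101) = 15669042/1002696101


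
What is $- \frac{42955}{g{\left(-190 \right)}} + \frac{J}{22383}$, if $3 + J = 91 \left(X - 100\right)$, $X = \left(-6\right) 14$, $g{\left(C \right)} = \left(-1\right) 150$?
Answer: $\frac{63929981}{223830} \approx 285.62$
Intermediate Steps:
$g{\left(C \right)} = -150$
$X = -84$
$J = -16747$ ($J = -3 + 91 \left(-84 - 100\right) = -3 + 91 \left(-184\right) = -3 - 16744 = -16747$)
$- \frac{42955}{g{\left(-190 \right)}} + \frac{J}{22383} = - \frac{42955}{-150} - \frac{16747}{22383} = \left(-42955\right) \left(- \frac{1}{150}\right) - \frac{16747}{22383} = \frac{8591}{30} - \frac{16747}{22383} = \frac{63929981}{223830}$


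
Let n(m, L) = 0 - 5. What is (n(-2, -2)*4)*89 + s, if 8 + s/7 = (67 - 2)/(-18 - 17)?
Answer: -1849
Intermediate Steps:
s = -69 (s = -56 + 7*((67 - 2)/(-18 - 17)) = -56 + 7*(65/(-35)) = -56 + 7*(65*(-1/35)) = -56 + 7*(-13/7) = -56 - 13 = -69)
n(m, L) = -5
(n(-2, -2)*4)*89 + s = -5*4*89 - 69 = -20*89 - 69 = -1780 - 69 = -1849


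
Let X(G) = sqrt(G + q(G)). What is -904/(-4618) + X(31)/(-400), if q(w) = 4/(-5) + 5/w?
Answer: 452/2309 - sqrt(729430)/62000 ≈ 0.18198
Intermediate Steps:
q(w) = -4/5 + 5/w (q(w) = 4*(-1/5) + 5/w = -4/5 + 5/w)
X(G) = sqrt(-4/5 + G + 5/G) (X(G) = sqrt(G + (-4/5 + 5/G)) = sqrt(-4/5 + G + 5/G))
-904/(-4618) + X(31)/(-400) = -904/(-4618) + (sqrt(-20 + 25*31 + 125/31)/5)/(-400) = -904*(-1/4618) + (sqrt(-20 + 775 + 125*(1/31))/5)*(-1/400) = 452/2309 + (sqrt(-20 + 775 + 125/31)/5)*(-1/400) = 452/2309 + (sqrt(23530/31)/5)*(-1/400) = 452/2309 + ((sqrt(729430)/31)/5)*(-1/400) = 452/2309 + (sqrt(729430)/155)*(-1/400) = 452/2309 - sqrt(729430)/62000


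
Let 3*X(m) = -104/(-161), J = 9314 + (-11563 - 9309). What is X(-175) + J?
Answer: -5582410/483 ≈ -11558.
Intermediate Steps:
J = -11558 (J = 9314 - 20872 = -11558)
X(m) = 104/483 (X(m) = (-104/(-161))/3 = (-104*(-1/161))/3 = (⅓)*(104/161) = 104/483)
X(-175) + J = 104/483 - 11558 = -5582410/483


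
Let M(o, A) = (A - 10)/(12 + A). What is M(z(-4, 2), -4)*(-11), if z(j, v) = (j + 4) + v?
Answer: 77/4 ≈ 19.250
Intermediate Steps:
z(j, v) = 4 + j + v (z(j, v) = (4 + j) + v = 4 + j + v)
M(o, A) = (-10 + A)/(12 + A)
M(z(-4, 2), -4)*(-11) = ((-10 - 4)/(12 - 4))*(-11) = (-14/8)*(-11) = ((1/8)*(-14))*(-11) = -7/4*(-11) = 77/4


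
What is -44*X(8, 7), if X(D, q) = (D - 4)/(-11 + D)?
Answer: 176/3 ≈ 58.667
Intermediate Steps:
X(D, q) = (-4 + D)/(-11 + D)
-44*X(8, 7) = -44*(-4 + 8)/(-11 + 8) = -44*4/(-3) = -(-44)*4/3 = -44*(-4/3) = 176/3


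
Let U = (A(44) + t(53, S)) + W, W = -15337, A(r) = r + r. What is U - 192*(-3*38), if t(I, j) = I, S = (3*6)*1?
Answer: 6692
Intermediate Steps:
S = 18 (S = 18*1 = 18)
A(r) = 2*r
U = -15196 (U = (2*44 + 53) - 15337 = (88 + 53) - 15337 = 141 - 15337 = -15196)
U - 192*(-3*38) = -15196 - 192*(-3*38) = -15196 - 192*(-114) = -15196 - 1*(-21888) = -15196 + 21888 = 6692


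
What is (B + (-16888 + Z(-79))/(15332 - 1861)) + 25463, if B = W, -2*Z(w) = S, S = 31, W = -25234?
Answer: 6135911/26942 ≈ 227.75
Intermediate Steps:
Z(w) = -31/2 (Z(w) = -1/2*31 = -31/2)
B = -25234
(B + (-16888 + Z(-79))/(15332 - 1861)) + 25463 = (-25234 + (-16888 - 31/2)/(15332 - 1861)) + 25463 = (-25234 - 33807/2/13471) + 25463 = (-25234 - 33807/2*1/13471) + 25463 = (-25234 - 33807/26942) + 25463 = -679888235/26942 + 25463 = 6135911/26942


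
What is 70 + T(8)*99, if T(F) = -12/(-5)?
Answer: 1538/5 ≈ 307.60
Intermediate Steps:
T(F) = 12/5 (T(F) = -12*(-⅕) = 12/5)
70 + T(8)*99 = 70 + (12/5)*99 = 70 + 1188/5 = 1538/5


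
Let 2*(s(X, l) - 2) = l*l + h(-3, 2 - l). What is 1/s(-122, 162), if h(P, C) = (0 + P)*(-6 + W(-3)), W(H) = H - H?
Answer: 1/13133 ≈ 7.6144e-5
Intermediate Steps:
W(H) = 0
h(P, C) = -6*P (h(P, C) = (0 + P)*(-6 + 0) = P*(-6) = -6*P)
s(X, l) = 11 + l**2/2 (s(X, l) = 2 + (l*l - 6*(-3))/2 = 2 + (l**2 + 18)/2 = 2 + (18 + l**2)/2 = 2 + (9 + l**2/2) = 11 + l**2/2)
1/s(-122, 162) = 1/(11 + (1/2)*162**2) = 1/(11 + (1/2)*26244) = 1/(11 + 13122) = 1/13133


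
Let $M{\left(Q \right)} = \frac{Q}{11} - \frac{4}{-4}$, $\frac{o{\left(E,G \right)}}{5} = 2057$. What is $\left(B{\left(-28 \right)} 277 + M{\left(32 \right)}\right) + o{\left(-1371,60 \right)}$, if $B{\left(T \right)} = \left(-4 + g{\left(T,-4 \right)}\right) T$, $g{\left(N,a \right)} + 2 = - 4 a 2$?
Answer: $- \frac{2105038}{11} \approx -1.9137 \cdot 10^{5}$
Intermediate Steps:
$g{\left(N,a \right)} = -2 - 8 a$ ($g{\left(N,a \right)} = -2 + - 4 a 2 = -2 - 8 a$)
$B{\left(T \right)} = 26 T$ ($B{\left(T \right)} = \left(-4 - -30\right) T = \left(-4 + \left(-2 + 32\right)\right) T = \left(-4 + 30\right) T = 26 T$)
$o{\left(E,G \right)} = 10285$ ($o{\left(E,G \right)} = 5 \cdot 2057 = 10285$)
$M{\left(Q \right)} = 1 + \frac{Q}{11}$ ($M{\left(Q \right)} = Q \frac{1}{11} - -1 = \frac{Q}{11} + 1 = 1 + \frac{Q}{11}$)
$\left(B{\left(-28 \right)} 277 + M{\left(32 \right)}\right) + o{\left(-1371,60 \right)} = \left(26 \left(-28\right) 277 + \left(1 + \frac{1}{11} \cdot 32\right)\right) + 10285 = \left(\left(-728\right) 277 + \left(1 + \frac{32}{11}\right)\right) + 10285 = \left(-201656 + \frac{43}{11}\right) + 10285 = - \frac{2218173}{11} + 10285 = - \frac{2105038}{11}$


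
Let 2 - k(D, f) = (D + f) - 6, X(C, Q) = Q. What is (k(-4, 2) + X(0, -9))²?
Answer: 1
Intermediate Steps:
k(D, f) = 8 - D - f (k(D, f) = 2 - ((D + f) - 6) = 2 - (-6 + D + f) = 2 + (6 - D - f) = 8 - D - f)
(k(-4, 2) + X(0, -9))² = ((8 - 1*(-4) - 1*2) - 9)² = ((8 + 4 - 2) - 9)² = (10 - 9)² = 1² = 1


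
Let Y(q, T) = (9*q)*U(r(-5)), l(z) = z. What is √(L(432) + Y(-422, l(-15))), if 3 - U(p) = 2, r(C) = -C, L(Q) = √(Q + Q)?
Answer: √(-3798 + 12*√6) ≈ 61.389*I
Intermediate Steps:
L(Q) = √2*√Q (L(Q) = √(2*Q) = √2*√Q)
U(p) = 1 (U(p) = 3 - 1*2 = 3 - 2 = 1)
Y(q, T) = 9*q (Y(q, T) = (9*q)*1 = 9*q)
√(L(432) + Y(-422, l(-15))) = √(√2*√432 + 9*(-422)) = √(√2*(12*√3) - 3798) = √(12*√6 - 3798) = √(-3798 + 12*√6)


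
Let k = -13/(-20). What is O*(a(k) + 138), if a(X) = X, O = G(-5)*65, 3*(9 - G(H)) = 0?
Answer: 324441/4 ≈ 81110.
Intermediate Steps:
G(H) = 9 (G(H) = 9 - ⅓*0 = 9 + 0 = 9)
k = 13/20 (k = -13*(-1/20) = 13/20 ≈ 0.65000)
O = 585 (O = 9*65 = 585)
O*(a(k) + 138) = 585*(13/20 + 138) = 585*(2773/20) = 324441/4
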